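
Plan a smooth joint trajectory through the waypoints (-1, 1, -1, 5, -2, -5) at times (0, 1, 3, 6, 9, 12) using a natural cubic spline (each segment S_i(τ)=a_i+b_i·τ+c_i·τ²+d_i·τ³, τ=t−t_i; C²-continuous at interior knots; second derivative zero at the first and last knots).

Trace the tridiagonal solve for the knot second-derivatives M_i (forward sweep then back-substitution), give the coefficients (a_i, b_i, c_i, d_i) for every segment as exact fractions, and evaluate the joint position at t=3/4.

Δ: Δ0=2, Δ1=-1, Δ2=2, Δ3=-7/3, Δ4=-1
row 1: diag=6, rhs=-18; c'=1/3, d'=-3
row 2: denom=10−2·1/3=28/3; d'=(18−2·-3)/(28/3)=18/7
row 3: denom=12−3·9/28=309/28; d'=(-26−3·18/7)/(309/28)=-944/309
row 4: denom=12−3·28/103=1152/103; d'=(8−3·-944/309)/(1152/103)=221/144
back: M4=221/144
back: M3=-944/309−28/103·221/144=-125/36
back: M2=18/7−9/28·-125/36=59/16
back: M1=-3−1/3·59/16=-203/48
M: M0=0, M1=-203/48, M2=59/16, M3=-125/36, M4=221/144, M5=0
seg 0: a=-1, c=M0/2=0, d=(M1−M0)/(6·1)=-203/288, b=Δ0−h0·(2M0+M1)/6=779/288
seg 1: a=1, c=M1/2=-203/96, d=(M2−M1)/(6·2)=95/144, b=Δ1−h1·(2M1+M2)/6=85/144
seg 2: a=-1, c=M2/2=59/32, d=(M3−M2)/(6·3)=-1031/2592, b=Δ2−h2·(2M2+M3)/6=7/144
seg 3: a=5, c=M3/2=-125/72, d=(M4−M3)/(6·3)=721/2592, b=Δ3−h3·(2M3+M4)/6=107/288
seg 4: a=-2, c=M4/2=221/288, d=(M5−M4)/(6·3)=-221/2592, b=Δ4−h4·(2M4+M5)/6=-365/144
t_q=3/4 → seg 0, τ=3/4; S=-1+779/288·τ+0·τ²+-203/288·τ³=4493/6144

  seg 0: a=-1 b=779/288 c=0 d=-203/288
  seg 1: a=1 b=85/144 c=-203/96 d=95/144
  seg 2: a=-1 b=7/144 c=59/32 d=-1031/2592
  seg 3: a=5 b=107/288 c=-125/72 d=721/2592
  seg 4: a=-2 b=-365/144 c=221/288 d=-221/2592
S(3/4) = 4493/6144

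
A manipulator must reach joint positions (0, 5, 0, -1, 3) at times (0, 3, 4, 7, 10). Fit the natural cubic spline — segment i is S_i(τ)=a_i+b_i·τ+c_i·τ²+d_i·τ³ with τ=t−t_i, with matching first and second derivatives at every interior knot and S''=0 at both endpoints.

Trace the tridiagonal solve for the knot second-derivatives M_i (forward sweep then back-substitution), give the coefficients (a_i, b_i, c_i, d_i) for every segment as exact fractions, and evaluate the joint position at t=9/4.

  seg 0: a=0 b=337/76 c=0 d=-631/2052
  seg 1: a=5 b=-147/38 c=-631/228 d=373/228
  seg 2: a=0 b=-1025/228 c=122/57 d=-515/2052
  seg 3: a=-1 b=179/114 c=-9/76 d=1/76
S(9/4) = 31491/4864

Δ: Δ0=5/3, Δ1=-5, Δ2=-1/3, Δ3=4/3
row 1: diag=8, rhs=-40; c'=1/8, d'=-5
row 2: denom=8−1·1/8=63/8; d'=(28−1·-5)/(63/8)=88/21
row 3: denom=12−3·8/21=76/7; d'=(10−3·88/21)/(76/7)=-9/38
back: M3=-9/38
back: M2=88/21−8/21·-9/38=244/57
back: M1=-5−1/8·244/57=-631/114
M: M0=0, M1=-631/114, M2=244/57, M3=-9/38, M4=0
seg 0: a=0, c=M0/2=0, d=(M1−M0)/(6·3)=-631/2052, b=Δ0−h0·(2M0+M1)/6=337/76
seg 1: a=5, c=M1/2=-631/228, d=(M2−M1)/(6·1)=373/228, b=Δ1−h1·(2M1+M2)/6=-147/38
seg 2: a=0, c=M2/2=122/57, d=(M3−M2)/(6·3)=-515/2052, b=Δ2−h2·(2M2+M3)/6=-1025/228
seg 3: a=-1, c=M3/2=-9/76, d=(M4−M3)/(6·3)=1/76, b=Δ3−h3·(2M3+M4)/6=179/114
t_q=9/4 → seg 0, τ=9/4; S=0+337/76·τ+0·τ²+-631/2052·τ³=31491/4864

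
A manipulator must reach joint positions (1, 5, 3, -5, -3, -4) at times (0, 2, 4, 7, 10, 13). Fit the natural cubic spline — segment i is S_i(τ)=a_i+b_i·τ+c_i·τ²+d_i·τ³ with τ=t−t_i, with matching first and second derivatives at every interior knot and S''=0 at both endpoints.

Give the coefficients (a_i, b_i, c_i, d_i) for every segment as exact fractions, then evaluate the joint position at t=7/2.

  seg 0: a=1 b=2069/783 c=0 d=-503/3132
  seg 1: a=5 b=560/783 c=-503/522 d=83/1566
  seg 2: a=3 b=-1960/783 c=-337/522 d=2777/14094
  seg 3: a=-5 b=-1655/1566 c=883/783 d=-2599/14094
  seg 4: a=-3 b=572/783 c=-833/1566 d=833/14094
S(7/2) = 17053/4176

Δ: Δ0=2, Δ1=-1, Δ2=-8/3, Δ3=2/3, Δ4=-1/3
row 1: diag=8, rhs=-18; c'=1/4, d'=-9/4
row 2: denom=10−2·1/4=19/2; d'=(-10−2·-9/4)/(19/2)=-11/19
row 3: denom=12−3·6/19=210/19; d'=(20−3·-11/19)/(210/19)=59/30
row 4: denom=12−3·19/70=783/70; d'=(-6−3·59/30)/(783/70)=-833/783
back: M4=-833/783
back: M3=59/30−19/70·-833/783=1766/783
back: M2=-11/19−6/19·1766/783=-337/261
back: M1=-9/4−1/4·-337/261=-503/261
M: M0=0, M1=-503/261, M2=-337/261, M3=1766/783, M4=-833/783, M5=0
seg 0: a=1, c=M0/2=0, d=(M1−M0)/(6·2)=-503/3132, b=Δ0−h0·(2M0+M1)/6=2069/783
seg 1: a=5, c=M1/2=-503/522, d=(M2−M1)/(6·2)=83/1566, b=Δ1−h1·(2M1+M2)/6=560/783
seg 2: a=3, c=M2/2=-337/522, d=(M3−M2)/(6·3)=2777/14094, b=Δ2−h2·(2M2+M3)/6=-1960/783
seg 3: a=-5, c=M3/2=883/783, d=(M4−M3)/(6·3)=-2599/14094, b=Δ3−h3·(2M3+M4)/6=-1655/1566
seg 4: a=-3, c=M4/2=-833/1566, d=(M5−M4)/(6·3)=833/14094, b=Δ4−h4·(2M4+M5)/6=572/783
t_q=7/2 → seg 1, τ=3/2; S=5+560/783·τ+-503/522·τ²+83/1566·τ³=17053/4176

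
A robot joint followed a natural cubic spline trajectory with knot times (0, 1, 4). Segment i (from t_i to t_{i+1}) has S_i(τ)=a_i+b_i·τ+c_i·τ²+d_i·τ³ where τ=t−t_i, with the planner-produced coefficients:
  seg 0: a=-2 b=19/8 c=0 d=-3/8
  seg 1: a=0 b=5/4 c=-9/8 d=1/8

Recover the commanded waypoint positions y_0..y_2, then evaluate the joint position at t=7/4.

y_0=-2 y_1=0 y_2=-3
S(7/4) = 183/512

y_0 = S_0(0) = a_0 = -2
y_1 = S_1(0) = a_1 = 0
y_2 = S_1(3) = -3
t_q=7/4 is in segment 1 (τ=3/4); S_1(τ)=183/512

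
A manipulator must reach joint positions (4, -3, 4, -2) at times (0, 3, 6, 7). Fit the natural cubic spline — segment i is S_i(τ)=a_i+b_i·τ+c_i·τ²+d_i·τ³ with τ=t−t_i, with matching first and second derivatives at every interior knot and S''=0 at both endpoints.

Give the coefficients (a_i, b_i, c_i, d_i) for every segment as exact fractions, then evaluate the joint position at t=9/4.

  seg 0: a=4 b=-130/29 c=0 d=187/783
  seg 1: a=-3 b=57/29 c=187/87 d=-529/783
  seg 2: a=4 b=-98/29 c=-114/29 d=38/29
S(9/4) = -6247/1856

Δ: Δ0=-7/3, Δ1=7/3, Δ2=-6
row 1: diag=12, rhs=28; c'=1/4, d'=7/3
row 2: denom=8−3·1/4=29/4; d'=(-50−3·7/3)/(29/4)=-228/29
back: M2=-228/29
back: M1=7/3−1/4·-228/29=374/87
M: M0=0, M1=374/87, M2=-228/29, M3=0
seg 0: a=4, c=M0/2=0, d=(M1−M0)/(6·3)=187/783, b=Δ0−h0·(2M0+M1)/6=-130/29
seg 1: a=-3, c=M1/2=187/87, d=(M2−M1)/(6·3)=-529/783, b=Δ1−h1·(2M1+M2)/6=57/29
seg 2: a=4, c=M2/2=-114/29, d=(M3−M2)/(6·1)=38/29, b=Δ2−h2·(2M2+M3)/6=-98/29
t_q=9/4 → seg 0, τ=9/4; S=4+-130/29·τ+0·τ²+187/783·τ³=-6247/1856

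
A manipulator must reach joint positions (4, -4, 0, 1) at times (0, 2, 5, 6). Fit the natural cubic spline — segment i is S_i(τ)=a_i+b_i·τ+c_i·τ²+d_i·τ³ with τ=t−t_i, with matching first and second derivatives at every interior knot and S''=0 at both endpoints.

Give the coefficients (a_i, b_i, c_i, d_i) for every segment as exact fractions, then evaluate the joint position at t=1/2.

  seg 0: a=4 b=-1114/213 c=0 d=131/426
  seg 1: a=-4 b=-328/213 c=131/71 d=-21/71
  seg 2: a=0 b=329/213 c=-58/71 d=58/213
S(1/2) = 1617/1136

Δ: Δ0=-4, Δ1=4/3, Δ2=1
row 1: diag=10, rhs=32; c'=3/10, d'=16/5
row 2: denom=8−3·3/10=71/10; d'=(-2−3·16/5)/(71/10)=-116/71
back: M2=-116/71
back: M1=16/5−3/10·-116/71=262/71
M: M0=0, M1=262/71, M2=-116/71, M3=0
seg 0: a=4, c=M0/2=0, d=(M1−M0)/(6·2)=131/426, b=Δ0−h0·(2M0+M1)/6=-1114/213
seg 1: a=-4, c=M1/2=131/71, d=(M2−M1)/(6·3)=-21/71, b=Δ1−h1·(2M1+M2)/6=-328/213
seg 2: a=0, c=M2/2=-58/71, d=(M3−M2)/(6·1)=58/213, b=Δ2−h2·(2M2+M3)/6=329/213
t_q=1/2 → seg 0, τ=1/2; S=4+-1114/213·τ+0·τ²+131/426·τ³=1617/1136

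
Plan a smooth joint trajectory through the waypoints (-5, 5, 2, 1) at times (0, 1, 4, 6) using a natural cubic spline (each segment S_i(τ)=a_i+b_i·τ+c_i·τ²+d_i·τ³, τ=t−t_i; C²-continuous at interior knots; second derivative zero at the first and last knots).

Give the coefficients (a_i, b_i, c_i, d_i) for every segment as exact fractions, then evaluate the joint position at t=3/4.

  seg 0: a=-5 b=1643/142 c=0 d=-223/142
  seg 1: a=5 b=487/71 c=-669/142 d=99/142
  seg 2: a=2 b=-367/142 c=111/71 d=-37/142
S(3/4) = 27403/9088

Δ: Δ0=10, Δ1=-1, Δ2=-1/2
row 1: diag=8, rhs=-66; c'=3/8, d'=-33/4
row 2: denom=10−3·3/8=71/8; d'=(3−3·-33/4)/(71/8)=222/71
back: M2=222/71
back: M1=-33/4−3/8·222/71=-669/71
M: M0=0, M1=-669/71, M2=222/71, M3=0
seg 0: a=-5, c=M0/2=0, d=(M1−M0)/(6·1)=-223/142, b=Δ0−h0·(2M0+M1)/6=1643/142
seg 1: a=5, c=M1/2=-669/142, d=(M2−M1)/(6·3)=99/142, b=Δ1−h1·(2M1+M2)/6=487/71
seg 2: a=2, c=M2/2=111/71, d=(M3−M2)/(6·2)=-37/142, b=Δ2−h2·(2M2+M3)/6=-367/142
t_q=3/4 → seg 0, τ=3/4; S=-5+1643/142·τ+0·τ²+-223/142·τ³=27403/9088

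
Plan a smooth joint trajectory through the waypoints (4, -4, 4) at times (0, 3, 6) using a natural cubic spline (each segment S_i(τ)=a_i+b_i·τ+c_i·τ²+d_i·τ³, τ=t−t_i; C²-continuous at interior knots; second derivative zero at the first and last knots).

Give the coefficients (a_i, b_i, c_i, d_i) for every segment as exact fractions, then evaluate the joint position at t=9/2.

Δ: Δ0=-8/3, Δ1=8/3
row 1: diag=12, rhs=32; c'=1/4, d'=8/3
back: M1=8/3
M: M0=0, M1=8/3, M2=0
seg 0: a=4, c=M0/2=0, d=(M1−M0)/(6·3)=4/27, b=Δ0−h0·(2M0+M1)/6=-4
seg 1: a=-4, c=M1/2=4/3, d=(M2−M1)/(6·3)=-4/27, b=Δ1−h1·(2M1+M2)/6=0
t_q=9/2 → seg 1, τ=3/2; S=-4+0·τ+4/3·τ²+-4/27·τ³=-3/2

  seg 0: a=4 b=-4 c=0 d=4/27
  seg 1: a=-4 b=0 c=4/3 d=-4/27
S(9/2) = -3/2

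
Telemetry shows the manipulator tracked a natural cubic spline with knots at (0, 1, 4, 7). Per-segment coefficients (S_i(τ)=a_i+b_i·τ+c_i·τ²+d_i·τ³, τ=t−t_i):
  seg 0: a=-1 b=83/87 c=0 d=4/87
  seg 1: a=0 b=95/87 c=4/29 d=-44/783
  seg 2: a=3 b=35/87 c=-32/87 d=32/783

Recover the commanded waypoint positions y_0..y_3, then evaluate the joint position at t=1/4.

y_0=-1 y_1=0 y_2=3 y_3=2
S(1/4) = -353/464

y_0 = S_0(0) = a_0 = -1
y_1 = S_1(0) = a_1 = 0
y_2 = S_2(0) = a_2 = 3
y_3 = S_2(3) = 2
t_q=1/4 is in segment 0 (τ=1/4); S_0(τ)=-353/464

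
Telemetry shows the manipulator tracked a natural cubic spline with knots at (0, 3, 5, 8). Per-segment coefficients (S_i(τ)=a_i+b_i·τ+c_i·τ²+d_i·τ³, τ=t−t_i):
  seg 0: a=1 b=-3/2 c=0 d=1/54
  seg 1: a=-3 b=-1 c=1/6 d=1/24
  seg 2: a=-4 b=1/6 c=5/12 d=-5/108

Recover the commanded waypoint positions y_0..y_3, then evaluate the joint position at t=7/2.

y_0 = S_0(0) = a_0 = 1
y_1 = S_1(0) = a_1 = -3
y_2 = S_2(0) = a_2 = -4
y_3 = S_2(3) = -1
t_q=7/2 is in segment 1 (τ=1/2); S_1(τ)=-221/64

y_0=1 y_1=-3 y_2=-4 y_3=-1
S(7/2) = -221/64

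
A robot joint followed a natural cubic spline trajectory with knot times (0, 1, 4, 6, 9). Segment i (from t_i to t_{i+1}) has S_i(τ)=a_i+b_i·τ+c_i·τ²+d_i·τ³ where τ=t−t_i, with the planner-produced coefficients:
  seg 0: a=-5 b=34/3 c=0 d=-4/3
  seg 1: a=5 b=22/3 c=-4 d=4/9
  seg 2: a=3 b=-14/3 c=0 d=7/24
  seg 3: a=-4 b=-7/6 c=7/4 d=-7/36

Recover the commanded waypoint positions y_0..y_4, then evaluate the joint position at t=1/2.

y_0 = S_0(0) = a_0 = -5
y_1 = S_1(0) = a_1 = 5
y_2 = S_2(0) = a_2 = 3
y_3 = S_3(0) = a_3 = -4
y_4 = S_3(3) = 3
t_q=1/2 is in segment 0 (τ=1/2); S_0(τ)=1/2

y_0=-5 y_1=5 y_2=3 y_3=-4 y_4=3
S(1/2) = 1/2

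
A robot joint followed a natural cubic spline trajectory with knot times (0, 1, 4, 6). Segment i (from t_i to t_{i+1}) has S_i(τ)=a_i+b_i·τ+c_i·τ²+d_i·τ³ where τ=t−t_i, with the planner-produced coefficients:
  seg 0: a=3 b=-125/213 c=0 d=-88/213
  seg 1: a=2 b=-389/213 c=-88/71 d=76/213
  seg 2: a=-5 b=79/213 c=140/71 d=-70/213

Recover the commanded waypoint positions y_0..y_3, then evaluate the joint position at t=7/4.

y_0=3 y_1=2 y_2=-5 y_3=1
S(7/4) = 95/1136

y_0 = S_0(0) = a_0 = 3
y_1 = S_1(0) = a_1 = 2
y_2 = S_2(0) = a_2 = -5
y_3 = S_2(2) = 1
t_q=7/4 is in segment 1 (τ=3/4); S_1(τ)=95/1136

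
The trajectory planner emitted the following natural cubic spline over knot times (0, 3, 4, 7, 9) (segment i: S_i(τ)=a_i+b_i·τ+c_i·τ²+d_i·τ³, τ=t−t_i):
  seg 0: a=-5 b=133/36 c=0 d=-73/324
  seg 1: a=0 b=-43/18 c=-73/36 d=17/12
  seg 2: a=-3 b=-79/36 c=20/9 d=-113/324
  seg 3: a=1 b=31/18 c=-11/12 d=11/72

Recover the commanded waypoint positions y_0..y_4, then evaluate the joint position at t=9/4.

y_0=-5 y_1=0 y_2=-3 y_3=1 y_4=2
S(9/4) = 191/256

y_0 = S_0(0) = a_0 = -5
y_1 = S_1(0) = a_1 = 0
y_2 = S_2(0) = a_2 = -3
y_3 = S_3(0) = a_3 = 1
y_4 = S_3(2) = 2
t_q=9/4 is in segment 0 (τ=9/4); S_0(τ)=191/256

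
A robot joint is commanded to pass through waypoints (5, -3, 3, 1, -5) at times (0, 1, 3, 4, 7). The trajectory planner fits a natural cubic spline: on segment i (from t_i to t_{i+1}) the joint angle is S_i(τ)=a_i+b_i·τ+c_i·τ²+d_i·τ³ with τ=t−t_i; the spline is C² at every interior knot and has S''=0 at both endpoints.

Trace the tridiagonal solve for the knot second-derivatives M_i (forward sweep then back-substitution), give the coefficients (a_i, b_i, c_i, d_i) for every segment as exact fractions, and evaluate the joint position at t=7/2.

  seg 0: a=5 b=-2597/250 c=0 d=597/250
  seg 1: a=-3 b=-403/125 c=1791/250 d=-1013/500
  seg 2: a=3 b=28/25 c=-624/125 d=234/125
  seg 3: a=1 b=-406/125 c=78/125 d=-26/375
S(7/2) = 1273/500

Δ: Δ0=-8, Δ1=3, Δ2=-2, Δ3=-2
row 1: diag=6, rhs=66; c'=1/3, d'=11
row 2: denom=6−2·1/3=16/3; d'=(-30−2·11)/(16/3)=-39/4
row 3: denom=8−1·3/16=125/16; d'=(0−1·-39/4)/(125/16)=156/125
back: M3=156/125
back: M2=-39/4−3/16·156/125=-1248/125
back: M1=11−1/3·-1248/125=1791/125
M: M0=0, M1=1791/125, M2=-1248/125, M3=156/125, M4=0
seg 0: a=5, c=M0/2=0, d=(M1−M0)/(6·1)=597/250, b=Δ0−h0·(2M0+M1)/6=-2597/250
seg 1: a=-3, c=M1/2=1791/250, d=(M2−M1)/(6·2)=-1013/500, b=Δ1−h1·(2M1+M2)/6=-403/125
seg 2: a=3, c=M2/2=-624/125, d=(M3−M2)/(6·1)=234/125, b=Δ2−h2·(2M2+M3)/6=28/25
seg 3: a=1, c=M3/2=78/125, d=(M4−M3)/(6·3)=-26/375, b=Δ3−h3·(2M3+M4)/6=-406/125
t_q=7/2 → seg 2, τ=1/2; S=3+28/25·τ+-624/125·τ²+234/125·τ³=1273/500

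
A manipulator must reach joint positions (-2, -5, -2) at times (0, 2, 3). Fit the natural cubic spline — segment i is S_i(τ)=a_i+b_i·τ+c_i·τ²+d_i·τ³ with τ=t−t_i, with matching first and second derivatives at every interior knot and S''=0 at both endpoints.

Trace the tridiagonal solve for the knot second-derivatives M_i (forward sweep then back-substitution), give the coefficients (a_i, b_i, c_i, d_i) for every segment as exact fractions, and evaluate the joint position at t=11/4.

  seg 0: a=-2 b=-3 c=0 d=3/8
  seg 1: a=-5 b=3/2 c=9/4 d=-3/4
S(11/4) = -749/256

Δ: Δ0=-3/2, Δ1=3
row 1: diag=6, rhs=27; c'=1/6, d'=9/2
back: M1=9/2
M: M0=0, M1=9/2, M2=0
seg 0: a=-2, c=M0/2=0, d=(M1−M0)/(6·2)=3/8, b=Δ0−h0·(2M0+M1)/6=-3
seg 1: a=-5, c=M1/2=9/4, d=(M2−M1)/(6·1)=-3/4, b=Δ1−h1·(2M1+M2)/6=3/2
t_q=11/4 → seg 1, τ=3/4; S=-5+3/2·τ+9/4·τ²+-3/4·τ³=-749/256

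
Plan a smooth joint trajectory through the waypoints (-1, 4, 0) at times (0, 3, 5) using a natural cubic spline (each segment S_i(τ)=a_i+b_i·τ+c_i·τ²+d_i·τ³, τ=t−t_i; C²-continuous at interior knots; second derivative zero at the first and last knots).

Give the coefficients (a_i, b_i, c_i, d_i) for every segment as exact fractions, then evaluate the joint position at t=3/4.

  seg 0: a=-1 b=83/30 c=0 d=-11/90
  seg 1: a=4 b=-8/15 c=-11/10 d=11/60
S(3/4) = 131/128

Δ: Δ0=5/3, Δ1=-2
row 1: diag=10, rhs=-22; c'=1/5, d'=-11/5
back: M1=-11/5
M: M0=0, M1=-11/5, M2=0
seg 0: a=-1, c=M0/2=0, d=(M1−M0)/(6·3)=-11/90, b=Δ0−h0·(2M0+M1)/6=83/30
seg 1: a=4, c=M1/2=-11/10, d=(M2−M1)/(6·2)=11/60, b=Δ1−h1·(2M1+M2)/6=-8/15
t_q=3/4 → seg 0, τ=3/4; S=-1+83/30·τ+0·τ²+-11/90·τ³=131/128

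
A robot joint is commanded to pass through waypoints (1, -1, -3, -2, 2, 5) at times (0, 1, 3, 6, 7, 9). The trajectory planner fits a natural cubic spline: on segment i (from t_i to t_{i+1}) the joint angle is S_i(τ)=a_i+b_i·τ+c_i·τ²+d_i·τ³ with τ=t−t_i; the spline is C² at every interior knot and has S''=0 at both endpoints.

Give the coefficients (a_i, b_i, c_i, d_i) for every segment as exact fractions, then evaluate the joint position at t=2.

  seg 0: a=1 b=-15161/6924 c=0 d=1313/6924
  seg 1: a=-1 b=-5611/3462 c=1313/2308 d=-895/6924
  seg 2: a=-3 b=-3103/3462 c=-477/2308 d=1423/6924
  seg 3: a=-2 b=23629/6924 c=948/577 d=-7309/6924
  seg 4: a=2 b=12227/3462 c=-3517/2308 d=3517/13848
S(2) = -2517/1154

Δ: Δ0=-2, Δ1=-1, Δ2=1/3, Δ3=4, Δ4=3/2
row 1: diag=6, rhs=6; c'=1/3, d'=1
row 2: denom=10−2·1/3=28/3; d'=(8−2·1)/(28/3)=9/14
row 3: denom=8−3·9/28=197/28; d'=(22−3·9/14)/(197/28)=562/197
row 4: denom=6−1·28/197=1154/197; d'=(-15−1·562/197)/(1154/197)=-3517/1154
back: M4=-3517/1154
back: M3=562/197−28/197·-3517/1154=1896/577
back: M2=9/14−9/28·1896/577=-477/1154
back: M1=1−1/3·-477/1154=1313/1154
M: M0=0, M1=1313/1154, M2=-477/1154, M3=1896/577, M4=-3517/1154, M5=0
seg 0: a=1, c=M0/2=0, d=(M1−M0)/(6·1)=1313/6924, b=Δ0−h0·(2M0+M1)/6=-15161/6924
seg 1: a=-1, c=M1/2=1313/2308, d=(M2−M1)/(6·2)=-895/6924, b=Δ1−h1·(2M1+M2)/6=-5611/3462
seg 2: a=-3, c=M2/2=-477/2308, d=(M3−M2)/(6·3)=1423/6924, b=Δ2−h2·(2M2+M3)/6=-3103/3462
seg 3: a=-2, c=M3/2=948/577, d=(M4−M3)/(6·1)=-7309/6924, b=Δ3−h3·(2M3+M4)/6=23629/6924
seg 4: a=2, c=M4/2=-3517/2308, d=(M5−M4)/(6·2)=3517/13848, b=Δ4−h4·(2M4+M5)/6=12227/3462
t_q=2 → seg 1, τ=1; S=-1+-5611/3462·τ+1313/2308·τ²+-895/6924·τ³=-2517/1154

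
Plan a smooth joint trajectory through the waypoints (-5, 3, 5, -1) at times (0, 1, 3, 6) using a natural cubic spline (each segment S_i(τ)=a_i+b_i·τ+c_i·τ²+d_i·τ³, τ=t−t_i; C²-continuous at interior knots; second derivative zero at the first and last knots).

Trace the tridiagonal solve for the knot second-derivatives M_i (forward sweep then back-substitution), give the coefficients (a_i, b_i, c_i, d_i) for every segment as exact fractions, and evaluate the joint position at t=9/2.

Δ: Δ0=8, Δ1=1, Δ2=-2
row 1: diag=6, rhs=-42; c'=1/3, d'=-7
row 2: denom=10−2·1/3=28/3; d'=(-18−2·-7)/(28/3)=-3/7
back: M2=-3/7
back: M1=-7−1/3·-3/7=-48/7
M: M0=0, M1=-48/7, M2=-3/7, M3=0
seg 0: a=-5, c=M0/2=0, d=(M1−M0)/(6·1)=-8/7, b=Δ0−h0·(2M0+M1)/6=64/7
seg 1: a=3, c=M1/2=-24/7, d=(M2−M1)/(6·2)=15/28, b=Δ1−h1·(2M1+M2)/6=40/7
seg 2: a=5, c=M2/2=-3/14, d=(M3−M2)/(6·3)=1/42, b=Δ2−h2·(2M2+M3)/6=-11/7
t_q=9/2 → seg 2, τ=3/2; S=5+-11/7·τ+-3/14·τ²+1/42·τ³=251/112

  seg 0: a=-5 b=64/7 c=0 d=-8/7
  seg 1: a=3 b=40/7 c=-24/7 d=15/28
  seg 2: a=5 b=-11/7 c=-3/14 d=1/42
S(9/2) = 251/112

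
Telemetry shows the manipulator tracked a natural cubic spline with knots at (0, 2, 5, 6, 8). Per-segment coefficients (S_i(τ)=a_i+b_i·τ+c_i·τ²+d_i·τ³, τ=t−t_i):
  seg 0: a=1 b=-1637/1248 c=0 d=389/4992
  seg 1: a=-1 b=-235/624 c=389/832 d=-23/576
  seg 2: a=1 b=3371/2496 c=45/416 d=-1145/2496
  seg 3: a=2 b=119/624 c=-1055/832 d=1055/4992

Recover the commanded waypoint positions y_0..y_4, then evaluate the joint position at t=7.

y_0=1 y_1=-1 y_2=1 y_3=2 y_4=-1
S(7) = 1887/1664

y_0 = S_0(0) = a_0 = 1
y_1 = S_1(0) = a_1 = -1
y_2 = S_2(0) = a_2 = 1
y_3 = S_3(0) = a_3 = 2
y_4 = S_3(2) = -1
t_q=7 is in segment 3 (τ=1); S_3(τ)=1887/1664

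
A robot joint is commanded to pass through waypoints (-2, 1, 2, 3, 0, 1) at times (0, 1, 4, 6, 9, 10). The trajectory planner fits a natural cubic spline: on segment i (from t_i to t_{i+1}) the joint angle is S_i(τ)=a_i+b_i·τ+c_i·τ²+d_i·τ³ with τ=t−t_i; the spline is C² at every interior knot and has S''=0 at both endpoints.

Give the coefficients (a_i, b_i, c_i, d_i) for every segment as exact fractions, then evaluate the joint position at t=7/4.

  seg 0: a=-2 b=10871/3190 c=0 d=-1301/3190
  seg 1: a=1 b=3484/1595 c=-3903/3190 d=1583/7830
  seg 2: a=2 b=963/3190 c=2852/4785 d=-41/165
  seg 3: a=3 b=-2831/9570 c=-4282/4785 d=1723/7830
  seg 4: a=0 b=1322/4785 c=3463/3190 d=-3463/9570
S(7/4) = 415529/204160

Δ: Δ0=3, Δ1=1/3, Δ2=1/2, Δ3=-1, Δ4=1
row 1: diag=8, rhs=-16; c'=3/8, d'=-2
row 2: denom=10−3·3/8=71/8; d'=(1−3·-2)/(71/8)=56/71
row 3: denom=10−2·16/71=678/71; d'=(-9−2·56/71)/(678/71)=-751/678
row 4: denom=8−3·71/226=1595/226; d'=(12−3·-751/678)/(1595/226)=3463/1595
back: M4=3463/1595
back: M3=-751/678−71/226·3463/1595=-8564/4785
back: M2=56/71−16/71·-8564/4785=5704/4785
back: M1=-2−3/8·5704/4785=-3903/1595
M: M0=0, M1=-3903/1595, M2=5704/4785, M3=-8564/4785, M4=3463/1595, M5=0
seg 0: a=-2, c=M0/2=0, d=(M1−M0)/(6·1)=-1301/3190, b=Δ0−h0·(2M0+M1)/6=10871/3190
seg 1: a=1, c=M1/2=-3903/3190, d=(M2−M1)/(6·3)=1583/7830, b=Δ1−h1·(2M1+M2)/6=3484/1595
seg 2: a=2, c=M2/2=2852/4785, d=(M3−M2)/(6·2)=-41/165, b=Δ2−h2·(2M2+M3)/6=963/3190
seg 3: a=3, c=M3/2=-4282/4785, d=(M4−M3)/(6·3)=1723/7830, b=Δ3−h3·(2M3+M4)/6=-2831/9570
seg 4: a=0, c=M4/2=3463/3190, d=(M5−M4)/(6·1)=-3463/9570, b=Δ4−h4·(2M4+M5)/6=1322/4785
t_q=7/4 → seg 1, τ=3/4; S=1+3484/1595·τ+-3903/3190·τ²+1583/7830·τ³=415529/204160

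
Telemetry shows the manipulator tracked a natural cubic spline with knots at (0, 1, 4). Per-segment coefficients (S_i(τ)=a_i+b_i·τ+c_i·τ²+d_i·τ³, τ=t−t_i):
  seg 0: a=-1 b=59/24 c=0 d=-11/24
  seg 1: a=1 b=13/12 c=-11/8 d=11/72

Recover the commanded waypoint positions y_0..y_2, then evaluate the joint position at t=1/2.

y_0 = S_0(0) = a_0 = -1
y_1 = S_1(0) = a_1 = 1
y_2 = S_1(3) = -4
t_q=1/2 is in segment 0 (τ=1/2); S_0(τ)=11/64

y_0=-1 y_1=1 y_2=-4
S(1/2) = 11/64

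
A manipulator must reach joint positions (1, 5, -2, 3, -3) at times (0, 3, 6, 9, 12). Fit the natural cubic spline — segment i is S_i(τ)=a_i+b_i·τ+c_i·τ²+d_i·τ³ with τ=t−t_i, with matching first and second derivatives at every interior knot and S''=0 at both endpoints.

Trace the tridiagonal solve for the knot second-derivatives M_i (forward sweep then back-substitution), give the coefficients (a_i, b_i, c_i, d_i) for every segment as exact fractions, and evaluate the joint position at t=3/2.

Δ: Δ0=4/3, Δ1=-7/3, Δ2=5/3, Δ3=-2
row 1: diag=12, rhs=-22; c'=1/4, d'=-11/6
row 2: denom=12−3·1/4=45/4; d'=(24−3·-11/6)/(45/4)=118/45
row 3: denom=12−3·4/15=56/5; d'=(-22−3·118/45)/(56/5)=-8/3
back: M3=-8/3
back: M2=118/45−4/15·-8/3=10/3
back: M1=-11/6−1/4·10/3=-8/3
M: M0=0, M1=-8/3, M2=10/3, M3=-8/3, M4=0
seg 0: a=1, c=M0/2=0, d=(M1−M0)/(6·3)=-4/27, b=Δ0−h0·(2M0+M1)/6=8/3
seg 1: a=5, c=M1/2=-4/3, d=(M2−M1)/(6·3)=1/3, b=Δ1−h1·(2M1+M2)/6=-4/3
seg 2: a=-2, c=M2/2=5/3, d=(M3−M2)/(6·3)=-1/3, b=Δ2−h2·(2M2+M3)/6=-1/3
seg 3: a=3, c=M3/2=-4/3, d=(M4−M3)/(6·3)=4/27, b=Δ3−h3·(2M3+M4)/6=2/3
t_q=3/2 → seg 0, τ=3/2; S=1+8/3·τ+0·τ²+-4/27·τ³=9/2

  seg 0: a=1 b=8/3 c=0 d=-4/27
  seg 1: a=5 b=-4/3 c=-4/3 d=1/3
  seg 2: a=-2 b=-1/3 c=5/3 d=-1/3
  seg 3: a=3 b=2/3 c=-4/3 d=4/27
S(3/2) = 9/2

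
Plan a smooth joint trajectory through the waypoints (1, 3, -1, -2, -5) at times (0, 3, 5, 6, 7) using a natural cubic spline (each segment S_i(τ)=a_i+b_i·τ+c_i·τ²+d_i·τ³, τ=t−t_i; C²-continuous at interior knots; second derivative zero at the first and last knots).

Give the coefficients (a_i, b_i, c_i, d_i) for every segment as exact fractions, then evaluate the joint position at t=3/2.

Δ: Δ0=2/3, Δ1=-2, Δ2=-1, Δ3=-3
row 1: diag=10, rhs=-16; c'=1/5, d'=-8/5
row 2: denom=6−2·1/5=28/5; d'=(6−2·-8/5)/(28/5)=23/14
row 3: denom=4−1·5/28=107/28; d'=(-12−1·23/14)/(107/28)=-382/107
back: M3=-382/107
back: M2=23/14−5/28·-382/107=244/107
back: M1=-8/5−1/5·244/107=-220/107
M: M0=0, M1=-220/107, M2=244/107, M3=-382/107, M4=0
seg 0: a=1, c=M0/2=0, d=(M1−M0)/(6·3)=-110/963, b=Δ0−h0·(2M0+M1)/6=544/321
seg 1: a=3, c=M1/2=-110/107, d=(M2−M1)/(6·2)=116/321, b=Δ1−h1·(2M1+M2)/6=-446/321
seg 2: a=-1, c=M2/2=122/107, d=(M3−M2)/(6·1)=-313/321, b=Δ2−h2·(2M2+M3)/6=-374/321
seg 3: a=-2, c=M3/2=-191/107, d=(M4−M3)/(6·1)=191/321, b=Δ3−h3·(2M3+M4)/6=-581/321
t_q=3/2 → seg 0, τ=3/2; S=1+544/321·τ+0·τ²+-110/963·τ³=1351/428

  seg 0: a=1 b=544/321 c=0 d=-110/963
  seg 1: a=3 b=-446/321 c=-110/107 d=116/321
  seg 2: a=-1 b=-374/321 c=122/107 d=-313/321
  seg 3: a=-2 b=-581/321 c=-191/107 d=191/321
S(3/2) = 1351/428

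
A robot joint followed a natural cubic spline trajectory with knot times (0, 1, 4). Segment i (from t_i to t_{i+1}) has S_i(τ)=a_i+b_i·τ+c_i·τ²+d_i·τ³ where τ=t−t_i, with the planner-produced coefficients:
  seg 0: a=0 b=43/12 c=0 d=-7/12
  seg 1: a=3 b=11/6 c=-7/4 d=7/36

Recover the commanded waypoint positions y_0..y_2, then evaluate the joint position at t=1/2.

y_0=0 y_1=3 y_2=-2
S(1/2) = 55/32

y_0 = S_0(0) = a_0 = 0
y_1 = S_1(0) = a_1 = 3
y_2 = S_1(3) = -2
t_q=1/2 is in segment 0 (τ=1/2); S_0(τ)=55/32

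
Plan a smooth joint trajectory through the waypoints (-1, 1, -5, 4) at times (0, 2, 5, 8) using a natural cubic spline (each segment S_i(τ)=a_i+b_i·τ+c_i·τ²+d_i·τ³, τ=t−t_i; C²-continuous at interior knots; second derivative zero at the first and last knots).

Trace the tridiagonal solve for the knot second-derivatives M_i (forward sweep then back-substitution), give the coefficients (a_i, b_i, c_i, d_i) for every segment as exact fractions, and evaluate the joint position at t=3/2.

Δ: Δ0=1, Δ1=-2, Δ2=3
row 1: diag=10, rhs=-18; c'=3/10, d'=-9/5
row 2: denom=12−3·3/10=111/10; d'=(30−3·-9/5)/(111/10)=118/37
back: M2=118/37
back: M1=-9/5−3/10·118/37=-102/37
M: M0=0, M1=-102/37, M2=118/37, M3=0
seg 0: a=-1, c=M0/2=0, d=(M1−M0)/(6·2)=-17/74, b=Δ0−h0·(2M0+M1)/6=71/37
seg 1: a=1, c=M1/2=-51/37, d=(M2−M1)/(6·3)=110/333, b=Δ1−h1·(2M1+M2)/6=-31/37
seg 2: a=-5, c=M2/2=59/37, d=(M3−M2)/(6·3)=-59/333, b=Δ2−h2·(2M2+M3)/6=-7/37
t_q=3/2 → seg 0, τ=3/2; S=-1+71/37·τ+0·τ²+-17/74·τ³=653/592

  seg 0: a=-1 b=71/37 c=0 d=-17/74
  seg 1: a=1 b=-31/37 c=-51/37 d=110/333
  seg 2: a=-5 b=-7/37 c=59/37 d=-59/333
S(3/2) = 653/592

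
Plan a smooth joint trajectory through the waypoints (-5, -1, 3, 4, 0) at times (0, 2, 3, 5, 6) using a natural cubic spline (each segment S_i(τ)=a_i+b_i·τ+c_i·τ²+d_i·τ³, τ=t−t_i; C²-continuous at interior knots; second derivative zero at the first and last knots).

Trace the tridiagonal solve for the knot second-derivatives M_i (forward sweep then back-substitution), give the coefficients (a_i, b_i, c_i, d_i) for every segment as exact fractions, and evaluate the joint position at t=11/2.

Δ: Δ0=2, Δ1=4, Δ2=1/2, Δ3=-4
row 1: diag=6, rhs=12; c'=1/6, d'=2
row 2: denom=6−1·1/6=35/6; d'=(-21−1·2)/(35/6)=-138/35
row 3: denom=6−2·12/35=186/35; d'=(-27−2·-138/35)/(186/35)=-223/62
back: M3=-223/62
back: M2=-138/35−12/35·-223/62=-84/31
back: M1=2−1/6·-84/31=76/31
M: M0=0, M1=76/31, M2=-84/31, M3=-223/62, M4=0
seg 0: a=-5, c=M0/2=0, d=(M1−M0)/(6·2)=19/93, b=Δ0−h0·(2M0+M1)/6=110/93
seg 1: a=-1, c=M1/2=38/31, d=(M2−M1)/(6·1)=-80/93, b=Δ1−h1·(2M1+M2)/6=338/93
seg 2: a=3, c=M2/2=-42/31, d=(M3−M2)/(6·2)=-55/744, b=Δ2−h2·(2M2+M3)/6=326/93
seg 3: a=4, c=M3/2=-223/124, d=(M4−M3)/(6·1)=223/372, b=Δ3−h3·(2M3+M4)/6=-521/186
t_q=11/2 → seg 3, τ=1/2; S=4+-521/186·τ+-223/124·τ²+223/372·τ³=2207/992

  seg 0: a=-5 b=110/93 c=0 d=19/93
  seg 1: a=-1 b=338/93 c=38/31 d=-80/93
  seg 2: a=3 b=326/93 c=-42/31 d=-55/744
  seg 3: a=4 b=-521/186 c=-223/124 d=223/372
S(11/2) = 2207/992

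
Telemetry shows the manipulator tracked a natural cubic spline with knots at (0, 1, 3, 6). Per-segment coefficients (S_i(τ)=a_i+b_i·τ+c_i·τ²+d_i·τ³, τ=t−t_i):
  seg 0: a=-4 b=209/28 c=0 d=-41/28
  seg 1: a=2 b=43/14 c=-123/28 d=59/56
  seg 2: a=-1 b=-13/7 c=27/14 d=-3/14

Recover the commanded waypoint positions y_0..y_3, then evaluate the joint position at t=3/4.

y_0=-4 y_1=2 y_2=-1 y_3=5
S(3/4) = 251/256

y_0 = S_0(0) = a_0 = -4
y_1 = S_1(0) = a_1 = 2
y_2 = S_2(0) = a_2 = -1
y_3 = S_2(3) = 5
t_q=3/4 is in segment 0 (τ=3/4); S_0(τ)=251/256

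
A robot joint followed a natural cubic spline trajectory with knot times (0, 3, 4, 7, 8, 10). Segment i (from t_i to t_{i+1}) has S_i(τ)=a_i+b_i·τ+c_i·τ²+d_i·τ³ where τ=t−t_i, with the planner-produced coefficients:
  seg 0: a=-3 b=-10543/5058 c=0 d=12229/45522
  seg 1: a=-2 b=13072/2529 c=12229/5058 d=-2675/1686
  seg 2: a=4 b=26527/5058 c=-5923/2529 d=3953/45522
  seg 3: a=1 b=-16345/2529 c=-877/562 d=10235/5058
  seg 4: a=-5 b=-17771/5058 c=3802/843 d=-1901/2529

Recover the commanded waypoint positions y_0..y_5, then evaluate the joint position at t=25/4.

y_0=-3 y_1=-2 y_2=4 y_3=1 y_4=-5 y_5=0
S(25/4) = 177425/35968

y_0 = S_0(0) = a_0 = -3
y_1 = S_1(0) = a_1 = -2
y_2 = S_2(0) = a_2 = 4
y_3 = S_3(0) = a_3 = 1
y_4 = S_4(0) = a_4 = -5
y_5 = S_4(2) = 0
t_q=25/4 is in segment 2 (τ=9/4); S_2(τ)=177425/35968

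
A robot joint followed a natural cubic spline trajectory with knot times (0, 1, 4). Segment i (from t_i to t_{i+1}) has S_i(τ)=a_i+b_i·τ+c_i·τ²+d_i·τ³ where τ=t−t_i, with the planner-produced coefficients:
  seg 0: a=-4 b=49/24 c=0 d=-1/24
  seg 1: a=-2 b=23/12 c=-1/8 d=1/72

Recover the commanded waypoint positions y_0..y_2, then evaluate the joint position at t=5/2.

y_0=-4 y_1=-2 y_2=3
S(5/2) = 41/64

y_0 = S_0(0) = a_0 = -4
y_1 = S_1(0) = a_1 = -2
y_2 = S_1(3) = 3
t_q=5/2 is in segment 1 (τ=3/2); S_1(τ)=41/64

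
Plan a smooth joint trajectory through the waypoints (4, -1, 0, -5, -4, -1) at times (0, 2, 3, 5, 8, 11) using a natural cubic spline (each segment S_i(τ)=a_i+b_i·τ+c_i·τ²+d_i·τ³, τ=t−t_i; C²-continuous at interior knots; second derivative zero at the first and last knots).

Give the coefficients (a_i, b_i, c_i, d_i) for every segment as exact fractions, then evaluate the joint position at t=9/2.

  seg 0: a=4 b=-28447/7194 c=0 d=5231/14388
  seg 1: a=-1 b=2939/7194 c=5231/2398 d=-5719/3597
  seg 2: a=0 b=1/654 c=-6207/2398 d=9623/14388
  seg 3: a=-5 b=-16735/7194 c=1708/1199 d=-11611/64746
  seg 4: a=-4 b=4960/3597 c=-1363/7194 d=1363/64746
S(9/2) = -136757/38368

Δ: Δ0=-5/2, Δ1=1, Δ2=-5/2, Δ3=1/3, Δ4=1
row 1: diag=6, rhs=21; c'=1/6, d'=7/2
row 2: denom=6−1·1/6=35/6; d'=(-21−1·7/2)/(35/6)=-21/5
row 3: denom=10−2·12/35=326/35; d'=(17−2·-21/5)/(326/35)=889/326
row 4: denom=12−3·105/326=3597/326; d'=(4−3·889/326)/(3597/326)=-1363/3597
back: M4=-1363/3597
back: M3=889/326−105/326·-1363/3597=3416/1199
back: M2=-21/5−12/35·3416/1199=-6207/1199
back: M1=7/2−1/6·-6207/1199=5231/1199
M: M0=0, M1=5231/1199, M2=-6207/1199, M3=3416/1199, M4=-1363/3597, M5=0
seg 0: a=4, c=M0/2=0, d=(M1−M0)/(6·2)=5231/14388, b=Δ0−h0·(2M0+M1)/6=-28447/7194
seg 1: a=-1, c=M1/2=5231/2398, d=(M2−M1)/(6·1)=-5719/3597, b=Δ1−h1·(2M1+M2)/6=2939/7194
seg 2: a=0, c=M2/2=-6207/2398, d=(M3−M2)/(6·2)=9623/14388, b=Δ2−h2·(2M2+M3)/6=1/654
seg 3: a=-5, c=M3/2=1708/1199, d=(M4−M3)/(6·3)=-11611/64746, b=Δ3−h3·(2M3+M4)/6=-16735/7194
seg 4: a=-4, c=M4/2=-1363/7194, d=(M5−M4)/(6·3)=1363/64746, b=Δ4−h4·(2M4+M5)/6=4960/3597
t_q=9/2 → seg 2, τ=3/2; S=0+1/654·τ+-6207/2398·τ²+9623/14388·τ³=-136757/38368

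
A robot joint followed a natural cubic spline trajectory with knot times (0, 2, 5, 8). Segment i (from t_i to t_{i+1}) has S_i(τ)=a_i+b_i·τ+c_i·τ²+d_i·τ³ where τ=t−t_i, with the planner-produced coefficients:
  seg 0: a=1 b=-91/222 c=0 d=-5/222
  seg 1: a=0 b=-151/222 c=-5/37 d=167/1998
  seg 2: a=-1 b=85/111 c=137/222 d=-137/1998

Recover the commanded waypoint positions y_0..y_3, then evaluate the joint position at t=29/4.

y_0=1 y_1=0 y_2=-1 y_3=5
S(29/4) = 14521/4736

y_0 = S_0(0) = a_0 = 1
y_1 = S_1(0) = a_1 = 0
y_2 = S_2(0) = a_2 = -1
y_3 = S_2(3) = 5
t_q=29/4 is in segment 2 (τ=9/4); S_2(τ)=14521/4736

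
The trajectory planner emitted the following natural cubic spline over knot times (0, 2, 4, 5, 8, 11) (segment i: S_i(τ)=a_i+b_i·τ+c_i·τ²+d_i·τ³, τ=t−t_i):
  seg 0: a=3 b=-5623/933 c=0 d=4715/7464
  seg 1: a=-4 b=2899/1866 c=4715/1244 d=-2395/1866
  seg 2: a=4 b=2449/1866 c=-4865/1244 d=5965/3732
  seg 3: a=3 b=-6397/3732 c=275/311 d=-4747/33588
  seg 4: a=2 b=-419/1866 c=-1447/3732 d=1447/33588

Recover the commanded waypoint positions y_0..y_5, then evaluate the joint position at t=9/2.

y_0=3 y_1=-4 y_2=4 y_3=3 y_4=2 y_5=-1
S(9/2) = 38597/9952

y_0 = S_0(0) = a_0 = 3
y_1 = S_1(0) = a_1 = -4
y_2 = S_2(0) = a_2 = 4
y_3 = S_3(0) = a_3 = 3
y_4 = S_4(0) = a_4 = 2
y_5 = S_4(3) = -1
t_q=9/2 is in segment 2 (τ=1/2); S_2(τ)=38597/9952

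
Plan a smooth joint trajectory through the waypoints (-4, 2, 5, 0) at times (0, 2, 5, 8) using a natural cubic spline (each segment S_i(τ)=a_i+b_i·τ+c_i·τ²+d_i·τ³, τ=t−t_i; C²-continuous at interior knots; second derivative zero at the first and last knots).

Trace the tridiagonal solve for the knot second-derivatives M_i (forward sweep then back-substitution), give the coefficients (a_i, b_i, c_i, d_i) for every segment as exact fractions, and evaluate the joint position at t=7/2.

  seg 0: a=-4 b=365/111 c=0 d=-8/111
  seg 1: a=2 b=269/111 c=-16/37 d=-14/999
  seg 2: a=5 b=-61/111 c=-62/111 d=62/999
S(7/2) = 683/148

Δ: Δ0=3, Δ1=1, Δ2=-5/3
row 1: diag=10, rhs=-12; c'=3/10, d'=-6/5
row 2: denom=12−3·3/10=111/10; d'=(-16−3·-6/5)/(111/10)=-124/111
back: M2=-124/111
back: M1=-6/5−3/10·-124/111=-32/37
M: M0=0, M1=-32/37, M2=-124/111, M3=0
seg 0: a=-4, c=M0/2=0, d=(M1−M0)/(6·2)=-8/111, b=Δ0−h0·(2M0+M1)/6=365/111
seg 1: a=2, c=M1/2=-16/37, d=(M2−M1)/(6·3)=-14/999, b=Δ1−h1·(2M1+M2)/6=269/111
seg 2: a=5, c=M2/2=-62/111, d=(M3−M2)/(6·3)=62/999, b=Δ2−h2·(2M2+M3)/6=-61/111
t_q=7/2 → seg 1, τ=3/2; S=2+269/111·τ+-16/37·τ²+-14/999·τ³=683/148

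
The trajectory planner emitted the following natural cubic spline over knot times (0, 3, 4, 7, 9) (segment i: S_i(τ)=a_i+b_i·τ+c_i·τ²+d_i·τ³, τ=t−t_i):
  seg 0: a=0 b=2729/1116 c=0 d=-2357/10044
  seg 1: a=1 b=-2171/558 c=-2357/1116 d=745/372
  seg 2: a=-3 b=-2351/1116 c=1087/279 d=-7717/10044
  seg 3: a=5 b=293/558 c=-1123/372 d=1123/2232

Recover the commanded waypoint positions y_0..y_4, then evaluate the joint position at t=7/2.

y_0 = S_0(0) = a_0 = 0
y_1 = S_1(0) = a_1 = 1
y_2 = S_2(0) = a_2 = -3
y_3 = S_3(0) = a_3 = 5
y_4 = S_3(2) = -2
t_q=7/2 is in segment 1 (τ=1/2); S_1(τ)=-10919/8928

y_0=0 y_1=1 y_2=-3 y_3=5 y_4=-2
S(7/2) = -10919/8928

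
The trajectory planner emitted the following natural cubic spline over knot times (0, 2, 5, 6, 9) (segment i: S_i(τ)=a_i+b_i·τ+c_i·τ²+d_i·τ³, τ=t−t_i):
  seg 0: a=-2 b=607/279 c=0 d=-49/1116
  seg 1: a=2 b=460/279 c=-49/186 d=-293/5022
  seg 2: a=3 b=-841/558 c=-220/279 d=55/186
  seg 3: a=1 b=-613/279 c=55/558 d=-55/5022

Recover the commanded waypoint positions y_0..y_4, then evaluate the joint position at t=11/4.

y_0 = S_0(0) = a_0 = -2
y_1 = S_1(0) = a_1 = 2
y_2 = S_2(0) = a_2 = 3
y_3 = S_3(0) = a_3 = 1
y_4 = S_3(3) = -5
t_q=11/4 is in segment 1 (τ=3/4); S_1(τ)=12157/3968

y_0=-2 y_1=2 y_2=3 y_3=1 y_4=-5
S(11/4) = 12157/3968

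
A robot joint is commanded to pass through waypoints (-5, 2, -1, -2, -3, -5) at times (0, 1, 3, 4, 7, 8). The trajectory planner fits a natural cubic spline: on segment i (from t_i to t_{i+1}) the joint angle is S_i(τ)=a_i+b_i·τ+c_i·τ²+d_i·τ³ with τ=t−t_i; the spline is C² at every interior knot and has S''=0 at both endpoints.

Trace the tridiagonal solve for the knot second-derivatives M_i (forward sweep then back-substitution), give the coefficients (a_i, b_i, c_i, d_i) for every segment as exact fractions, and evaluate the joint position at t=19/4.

Δ: Δ0=7, Δ1=-3/2, Δ2=-1, Δ3=-1/3, Δ4=-2
row 1: diag=6, rhs=-51; c'=1/3, d'=-17/2
row 2: denom=6−2·1/3=16/3; d'=(3−2·-17/2)/(16/3)=15/4
row 3: denom=8−1·3/16=125/16; d'=(4−1·15/4)/(125/16)=4/125
row 4: denom=8−3·48/125=856/125; d'=(-10−3·4/125)/(856/125)=-631/428
back: M4=-631/428
back: M3=4/125−48/125·-631/428=64/107
back: M2=15/4−3/16·64/107=1557/428
back: M1=-17/2−1/3·1557/428=-4157/428
M: M0=0, M1=-4157/428, M2=1557/428, M3=64/107, M4=-631/428, M5=0
seg 0: a=-5, c=M0/2=0, d=(M1−M0)/(6·1)=-4157/2568, b=Δ0−h0·(2M0+M1)/6=22133/2568
seg 1: a=2, c=M1/2=-4157/856, d=(M2−M1)/(6·2)=2857/2568, b=Δ1−h1·(2M1+M2)/6=4831/1284
seg 2: a=-1, c=M2/2=1557/856, d=(M3−M2)/(6·1)=-1301/2568, b=Δ2−h2·(2M2+M3)/6=-2969/1284
seg 3: a=-2, c=M3/2=32/107, d=(M4−M3)/(6·3)=-887/7704, b=Δ3−h3·(2M3+M4)/6=-499/2568
seg 4: a=-3, c=M4/2=-631/856, d=(M5−M4)/(6·1)=631/2568, b=Δ4−h4·(2M4+M5)/6=-1937/1284
t_q=19/4 → seg 3, τ=3/4; S=-2+-499/2568·τ+32/107·τ²+-887/7704·τ³=-110997/54784

  seg 0: a=-5 b=22133/2568 c=0 d=-4157/2568
  seg 1: a=2 b=4831/1284 c=-4157/856 d=2857/2568
  seg 2: a=-1 b=-2969/1284 c=1557/856 d=-1301/2568
  seg 3: a=-2 b=-499/2568 c=32/107 d=-887/7704
  seg 4: a=-3 b=-1937/1284 c=-631/856 d=631/2568
S(19/4) = -110997/54784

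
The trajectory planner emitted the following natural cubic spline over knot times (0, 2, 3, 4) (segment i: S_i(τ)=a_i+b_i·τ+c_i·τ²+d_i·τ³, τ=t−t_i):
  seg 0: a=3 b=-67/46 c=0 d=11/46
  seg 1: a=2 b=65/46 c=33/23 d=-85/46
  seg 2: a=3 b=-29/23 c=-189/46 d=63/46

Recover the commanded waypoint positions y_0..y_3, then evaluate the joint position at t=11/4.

y_0 = S_0(0) = a_0 = 3
y_1 = S_1(0) = a_1 = 2
y_2 = S_2(0) = a_2 = 3
y_3 = S_2(1) = -1
t_q=11/4 is in segment 1 (τ=3/4); S_1(τ)=9089/2944

y_0=3 y_1=2 y_2=3 y_3=-1
S(11/4) = 9089/2944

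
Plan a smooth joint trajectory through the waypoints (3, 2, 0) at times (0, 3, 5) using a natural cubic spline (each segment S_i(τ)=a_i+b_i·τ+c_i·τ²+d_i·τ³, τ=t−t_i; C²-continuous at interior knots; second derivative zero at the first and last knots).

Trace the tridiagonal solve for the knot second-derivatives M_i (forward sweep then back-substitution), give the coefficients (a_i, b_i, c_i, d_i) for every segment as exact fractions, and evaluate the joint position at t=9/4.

  seg 0: a=3 b=-2/15 c=0 d=-1/45
  seg 1: a=2 b=-11/15 c=-1/5 d=1/30
S(9/4) = 783/320

Δ: Δ0=-1/3, Δ1=-1
row 1: diag=10, rhs=-4; c'=1/5, d'=-2/5
back: M1=-2/5
M: M0=0, M1=-2/5, M2=0
seg 0: a=3, c=M0/2=0, d=(M1−M0)/(6·3)=-1/45, b=Δ0−h0·(2M0+M1)/6=-2/15
seg 1: a=2, c=M1/2=-1/5, d=(M2−M1)/(6·2)=1/30, b=Δ1−h1·(2M1+M2)/6=-11/15
t_q=9/4 → seg 0, τ=9/4; S=3+-2/15·τ+0·τ²+-1/45·τ³=783/320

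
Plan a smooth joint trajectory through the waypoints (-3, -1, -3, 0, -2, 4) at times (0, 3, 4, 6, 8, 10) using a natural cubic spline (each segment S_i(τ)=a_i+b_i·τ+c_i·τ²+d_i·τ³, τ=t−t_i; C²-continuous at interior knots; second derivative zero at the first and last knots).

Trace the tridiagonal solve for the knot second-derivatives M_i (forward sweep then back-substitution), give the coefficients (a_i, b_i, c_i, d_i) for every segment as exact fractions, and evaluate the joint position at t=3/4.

Δ: Δ0=2/3, Δ1=-2, Δ2=3/2, Δ3=-1, Δ4=3
row 1: diag=8, rhs=-16; c'=1/8, d'=-2
row 2: denom=6−1·1/8=47/8; d'=(21−1·-2)/(47/8)=184/47
row 3: denom=8−2·16/47=344/47; d'=(-15−2·184/47)/(344/47)=-1073/344
row 4: denom=8−2·47/172=641/86; d'=(24−2·-1073/344)/(641/86)=5201/1282
back: M4=5201/1282
back: M3=-1073/344−47/172·5201/1282=-2710/641
back: M2=184/47−16/47·-2710/641=3432/641
back: M1=-2−1/8·3432/641=-1711/641
M: M0=0, M1=-1711/641, M2=3432/641, M3=-2710/641, M4=5201/1282, M5=0
seg 0: a=-3, c=M0/2=0, d=(M1−M0)/(6·3)=-1711/11538, b=Δ0−h0·(2M0+M1)/6=7697/3846
seg 1: a=-1, c=M1/2=-1711/1282, d=(M2−M1)/(6·1)=5143/3846, b=Δ1−h1·(2M1+M2)/6=-3851/1923
seg 2: a=-3, c=M2/2=1716/641, d=(M3−M2)/(6·2)=-3071/3846, b=Δ2−h2·(2M2+M3)/6=-2539/3846
seg 3: a=0, c=M3/2=-1355/641, d=(M4−M3)/(6·2)=10621/15384, b=Δ3−h3·(2M3+M4)/6=1793/3846
seg 4: a=-2, c=M4/2=5201/2564, d=(M5−M4)/(6·2)=-5201/15384, b=Δ4−h4·(2M4+M5)/6=568/1923
t_q=3/4 → seg 0, τ=3/4; S=-3+7697/3846·τ+0·τ²+-1711/11538·τ³=-128125/82048

  seg 0: a=-3 b=7697/3846 c=0 d=-1711/11538
  seg 1: a=-1 b=-3851/1923 c=-1711/1282 d=5143/3846
  seg 2: a=-3 b=-2539/3846 c=1716/641 d=-3071/3846
  seg 3: a=0 b=1793/3846 c=-1355/641 d=10621/15384
  seg 4: a=-2 b=568/1923 c=5201/2564 d=-5201/15384
S(3/4) = -128125/82048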